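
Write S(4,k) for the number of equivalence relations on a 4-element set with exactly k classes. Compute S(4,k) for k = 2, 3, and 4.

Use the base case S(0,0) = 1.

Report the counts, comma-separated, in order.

row 1: T[1][1]=1·0+1=1
row 2: T[2][1]=1·1+0=1  T[2][2]=2·0+1=1
row 3: T[3][1]=1·1+0=1  T[3][2]=2·1+1=3  T[3][3]=3·0+1=1
row 4: T[4][2]=2·3+1=7  T[4][3]=3·1+3=6  T[4][4]=4·0+1=1
Read S(4,2) = 7, S(4,3) = 6, S(4,4) = 1.

7, 6, 1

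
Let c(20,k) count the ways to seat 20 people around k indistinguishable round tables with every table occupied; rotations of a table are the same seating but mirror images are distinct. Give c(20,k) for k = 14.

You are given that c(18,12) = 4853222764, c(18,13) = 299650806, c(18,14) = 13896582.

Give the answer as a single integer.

@19  (19,13):299650806·18+4853222764→10246937272, (19,14):13896582·18+299650806→549789282
@20  (20,14):549789282·19+10246937272→20692933630
Read c(20,14) = 20692933630.

20692933630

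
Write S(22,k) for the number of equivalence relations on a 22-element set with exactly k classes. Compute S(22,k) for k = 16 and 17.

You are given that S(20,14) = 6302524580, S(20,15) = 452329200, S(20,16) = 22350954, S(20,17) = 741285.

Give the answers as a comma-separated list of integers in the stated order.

26046574004, 1404142047

@21  (21,15):452329200·15+6302524580→13087462580, (21,16):22350954·16+452329200→809944464, (21,17):741285·17+22350954→34952799
@22  (22,16):809944464·16+13087462580→26046574004, (22,17):34952799·17+809944464→1404142047
Read S(22,16) = 26046574004, S(22,17) = 1404142047.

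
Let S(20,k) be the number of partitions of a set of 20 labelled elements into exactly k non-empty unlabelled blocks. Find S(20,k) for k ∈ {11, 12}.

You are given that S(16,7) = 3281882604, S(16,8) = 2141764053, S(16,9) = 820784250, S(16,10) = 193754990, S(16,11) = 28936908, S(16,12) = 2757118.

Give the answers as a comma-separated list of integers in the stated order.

i=17: T(17,8)=3281882604+8·2141764053=20415995028 | T(17,9)=2141764053+9·820784250=9528822303 | T(17,10)=820784250+10·193754990=2758334150 | T(17,11)=193754990+11·28936908=512060978 | T(17,12)=28936908+12·2757118=62022324
i=18: T(18,9)=20415995028+9·9528822303=106175395755 | T(18,10)=9528822303+10·2758334150=37112163803 | T(18,11)=2758334150+11·512060978=8391004908 | T(18,12)=512060978+12·62022324=1256328866
i=19: T(19,10)=106175395755+10·37112163803=477297033785 | T(19,11)=37112163803+11·8391004908=129413217791 | T(19,12)=8391004908+12·1256328866=23466951300
i=20: T(20,11)=477297033785+11·129413217791=1900842429486 | T(20,12)=129413217791+12·23466951300=411016633391
Read S(20,11) = 1900842429486, S(20,12) = 411016633391.

1900842429486, 411016633391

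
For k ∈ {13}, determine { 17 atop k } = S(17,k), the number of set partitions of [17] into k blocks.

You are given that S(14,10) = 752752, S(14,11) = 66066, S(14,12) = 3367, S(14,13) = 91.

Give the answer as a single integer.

i=15: T(15,11)=752752+11·66066=1479478 | T(15,12)=66066+12·3367=106470 | T(15,13)=3367+13·91=4550
i=16: T(16,12)=1479478+12·106470=2757118 | T(16,13)=106470+13·4550=165620
i=17: T(17,13)=2757118+13·165620=4910178
Read S(17,13) = 4910178.

4910178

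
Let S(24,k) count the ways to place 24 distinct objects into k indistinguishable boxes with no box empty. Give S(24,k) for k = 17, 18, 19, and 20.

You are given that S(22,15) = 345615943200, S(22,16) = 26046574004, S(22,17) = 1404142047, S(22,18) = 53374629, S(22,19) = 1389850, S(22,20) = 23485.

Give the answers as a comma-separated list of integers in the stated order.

1610949936915, 92484925445, 3880739170, 116972779

i=23: T(23,16)=345615943200+16·26046574004=762361127264 | T(23,17)=26046574004+17·1404142047=49916988803 | T(23,18)=1404142047+18·53374629=2364885369 | T(23,19)=53374629+19·1389850=79781779 | T(23,20)=1389850+20·23485=1859550
i=24: T(24,17)=762361127264+17·49916988803=1610949936915 | T(24,18)=49916988803+18·2364885369=92484925445 | T(24,19)=2364885369+19·79781779=3880739170 | T(24,20)=79781779+20·1859550=116972779
Read S(24,17) = 1610949936915, S(24,18) = 92484925445, S(24,19) = 3880739170, S(24,20) = 116972779.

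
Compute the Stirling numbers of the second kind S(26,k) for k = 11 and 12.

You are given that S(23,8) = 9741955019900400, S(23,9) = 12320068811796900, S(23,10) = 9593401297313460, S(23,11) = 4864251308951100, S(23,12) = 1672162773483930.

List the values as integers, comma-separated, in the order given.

10029078340998476760, 5149507353856958820

row 24: T[24][9]=9·12320068811796900+9741955019900400=120622574326072500  T[24][10]=10·9593401297313460+12320068811796900=108254081784931500  T[24][11]=11·4864251308951100+9593401297313460=63100165695775560  T[24][12]=12·1672162773483930+4864251308951100=24930204590758260
row 25: T[25][10]=10·108254081784931500+120622574326072500=1203163392175387500  T[25][11]=11·63100165695775560+108254081784931500=802355904438462660  T[25][12]=12·24930204590758260+63100165695775560=362262620784874680
row 26: T[26][11]=11·802355904438462660+1203163392175387500=10029078340998476760  T[26][12]=12·362262620784874680+802355904438462660=5149507353856958820
Read S(26,11) = 10029078340998476760, S(26,12) = 5149507353856958820.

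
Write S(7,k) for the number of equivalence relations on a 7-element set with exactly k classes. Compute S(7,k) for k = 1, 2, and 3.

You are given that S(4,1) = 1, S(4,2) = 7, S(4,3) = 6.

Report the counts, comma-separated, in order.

1, 63, 301

i=5: T(5,1)=0+1·1=1 | T(5,2)=1+2·7=15 | T(5,3)=7+3·6=25
i=6: T(6,1)=0+1·1=1 | T(6,2)=1+2·15=31 | T(6,3)=15+3·25=90
i=7: T(7,1)=0+1·1=1 | T(7,2)=1+2·31=63 | T(7,3)=31+3·90=301
Read S(7,1) = 1, S(7,2) = 63, S(7,3) = 301.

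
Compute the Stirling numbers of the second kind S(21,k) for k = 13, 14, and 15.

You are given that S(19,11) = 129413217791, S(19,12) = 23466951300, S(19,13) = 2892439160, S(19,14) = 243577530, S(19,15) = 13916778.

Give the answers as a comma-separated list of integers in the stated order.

1204909218331, 149304004500, 13087462580

r20: T_20,12=12×23466951300+129413217791=411016633391; T_20,13=13×2892439160+23466951300=61068660380; T_20,14=14×243577530+2892439160=6302524580; T_20,15=15×13916778+243577530=452329200
r21: T_21,13=13×61068660380+411016633391=1204909218331; T_21,14=14×6302524580+61068660380=149304004500; T_21,15=15×452329200+6302524580=13087462580
Read S(21,13) = 1204909218331, S(21,14) = 149304004500, S(21,15) = 13087462580.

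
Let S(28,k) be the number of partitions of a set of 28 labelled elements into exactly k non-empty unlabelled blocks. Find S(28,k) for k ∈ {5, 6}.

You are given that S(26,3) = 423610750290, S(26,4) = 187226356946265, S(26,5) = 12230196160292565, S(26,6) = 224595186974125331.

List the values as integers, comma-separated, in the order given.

307440364830580800, 8220146115188676396

[27] T[27,4]:4*187226356946265+423610750290=749329038535350 · T[27,5]:5*12230196160292565+187226356946265=61338207158409090 · T[27,6]:6*224595186974125331+12230196160292565=1359801318005044551
[28] T[28,5]:5*61338207158409090+749329038535350=307440364830580800 · T[28,6]:6*1359801318005044551+61338207158409090=8220146115188676396
Read S(28,5) = 307440364830580800, S(28,6) = 8220146115188676396.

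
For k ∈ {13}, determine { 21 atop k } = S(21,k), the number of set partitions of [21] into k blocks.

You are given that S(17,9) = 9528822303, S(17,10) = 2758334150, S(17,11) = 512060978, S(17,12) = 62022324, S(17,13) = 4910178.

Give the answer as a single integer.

1204909218331

row 18: T[18][10]=10·2758334150+9528822303=37112163803  T[18][11]=11·512060978+2758334150=8391004908  T[18][12]=12·62022324+512060978=1256328866  T[18][13]=13·4910178+62022324=125854638
row 19: T[19][11]=11·8391004908+37112163803=129413217791  T[19][12]=12·1256328866+8391004908=23466951300  T[19][13]=13·125854638+1256328866=2892439160
row 20: T[20][12]=12·23466951300+129413217791=411016633391  T[20][13]=13·2892439160+23466951300=61068660380
row 21: T[21][13]=13·61068660380+411016633391=1204909218331
Read S(21,13) = 1204909218331.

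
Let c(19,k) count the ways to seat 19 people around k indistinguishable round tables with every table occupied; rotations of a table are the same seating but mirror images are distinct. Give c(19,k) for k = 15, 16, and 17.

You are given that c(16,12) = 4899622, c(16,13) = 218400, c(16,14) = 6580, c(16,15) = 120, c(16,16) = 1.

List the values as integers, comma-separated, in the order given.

22323822, 662796, 13566

i=17: T(17,13)=4899622+16·218400=8394022 | T(17,14)=218400+16·6580=323680 | T(17,15)=6580+16·120=8500 | T(17,16)=120+16·1=136 | T(17,17)=1+16·0=1
i=18: T(18,14)=8394022+17·323680=13896582 | T(18,15)=323680+17·8500=468180 | T(18,16)=8500+17·136=10812 | T(18,17)=136+17·1=153
i=19: T(19,15)=13896582+18·468180=22323822 | T(19,16)=468180+18·10812=662796 | T(19,17)=10812+18·153=13566
Read c(19,15) = 22323822, c(19,16) = 662796, c(19,17) = 13566.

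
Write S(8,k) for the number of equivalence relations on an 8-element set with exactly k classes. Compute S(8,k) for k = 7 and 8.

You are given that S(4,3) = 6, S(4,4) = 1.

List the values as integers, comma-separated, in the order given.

r5: T_5,4=4×1+6=10; T_5,5=5×0+1=1
r6: T_6,5=5×1+10=15; T_6,6=6×0+1=1
r7: T_7,6=6×1+15=21; T_7,7=7×0+1=1
r8: T_8,7=7×1+21=28; T_8,8=8×0+1=1
Read S(8,7) = 28, S(8,8) = 1.

28, 1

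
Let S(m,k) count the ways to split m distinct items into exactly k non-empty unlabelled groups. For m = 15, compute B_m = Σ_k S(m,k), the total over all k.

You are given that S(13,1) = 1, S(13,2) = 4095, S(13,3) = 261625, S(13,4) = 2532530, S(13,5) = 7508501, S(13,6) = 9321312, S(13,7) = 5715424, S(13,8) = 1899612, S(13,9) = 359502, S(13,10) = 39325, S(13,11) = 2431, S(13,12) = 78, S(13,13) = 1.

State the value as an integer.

1382958545

row 14: T[14][1]=1·1+0=1  T[14][2]=2·4095+1=8191  T[14][3]=3·261625+4095=788970  T[14][4]=4·2532530+261625=10391745  T[14][5]=5·7508501+2532530=40075035  T[14][6]=6·9321312+7508501=63436373  T[14][7]=7·5715424+9321312=49329280  T[14][8]=8·1899612+5715424=20912320  T[14][9]=9·359502+1899612=5135130  T[14][10]=10·39325+359502=752752  T[14][11]=11·2431+39325=66066  T[14][12]=12·78+2431=3367  T[14][13]=13·1+78=91  T[14][14]=14·0+1=1
row 15: T[15][1]=1·1+0=1  T[15][2]=2·8191+1=16383  T[15][3]=3·788970+8191=2375101  T[15][4]=4·10391745+788970=42355950  T[15][5]=5·40075035+10391745=210766920  T[15][6]=6·63436373+40075035=420693273  T[15][7]=7·49329280+63436373=408741333  T[15][8]=8·20912320+49329280=216627840  T[15][9]=9·5135130+20912320=67128490  T[15][10]=10·752752+5135130=12662650  T[15][11]=11·66066+752752=1479478  T[15][12]=12·3367+66066=106470  T[15][13]=13·91+3367=4550  T[15][14]=14·1+91=105  T[15][15]=15·0+1=1
B_15 = ΣS(15,k) = 1+16383+2375101+42355950+210766920+420693273+408741333+216627840+67128490+12662650+1479478+106470+4550+105+1 = 1382958545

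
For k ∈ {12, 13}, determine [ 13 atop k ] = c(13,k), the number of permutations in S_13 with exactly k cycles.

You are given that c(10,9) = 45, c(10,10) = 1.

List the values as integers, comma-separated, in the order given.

78, 1

i=11: T(11,10)=45+10·1=55 | T(11,11)=1+10·0=1
i=12: T(12,11)=55+11·1=66 | T(12,12)=1+11·0=1
i=13: T(13,12)=66+12·1=78 | T(13,13)=1+12·0=1
Read c(13,12) = 78, c(13,13) = 1.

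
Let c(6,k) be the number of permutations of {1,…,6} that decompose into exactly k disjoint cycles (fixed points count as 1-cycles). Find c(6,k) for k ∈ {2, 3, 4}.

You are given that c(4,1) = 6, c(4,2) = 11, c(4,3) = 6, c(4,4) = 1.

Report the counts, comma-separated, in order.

@5  (5,1):6·4+0→24, (5,2):11·4+6→50, (5,3):6·4+11→35, (5,4):1·4+6→10
@6  (6,2):50·5+24→274, (6,3):35·5+50→225, (6,4):10·5+35→85
Read c(6,2) = 274, c(6,3) = 225, c(6,4) = 85.

274, 225, 85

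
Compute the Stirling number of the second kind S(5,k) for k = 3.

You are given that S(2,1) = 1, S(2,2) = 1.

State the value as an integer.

[3] T[3,1]:1*1+0=1 · T[3,2]:2*1+1=3 · T[3,3]:3*0+1=1
[4] T[4,2]:2*3+1=7 · T[4,3]:3*1+3=6
[5] T[5,3]:3*6+7=25
Read S(5,3) = 25.

25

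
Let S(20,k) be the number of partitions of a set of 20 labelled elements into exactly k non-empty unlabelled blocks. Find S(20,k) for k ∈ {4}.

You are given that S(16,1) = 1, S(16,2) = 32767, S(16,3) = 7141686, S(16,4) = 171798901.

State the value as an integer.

r17: T_17,1=1×1+0=1; T_17,2=2×32767+1=65535; T_17,3=3×7141686+32767=21457825; T_17,4=4×171798901+7141686=694337290
r18: T_18,2=2×65535+1=131071; T_18,3=3×21457825+65535=64439010; T_18,4=4×694337290+21457825=2798806985
r19: T_19,3=3×64439010+131071=193448101; T_19,4=4×2798806985+64439010=11259666950
r20: T_20,4=4×11259666950+193448101=45232115901
Read S(20,4) = 45232115901.

45232115901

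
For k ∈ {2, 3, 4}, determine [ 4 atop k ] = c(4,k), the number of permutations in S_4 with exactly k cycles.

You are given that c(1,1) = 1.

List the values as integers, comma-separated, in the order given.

r2: T_2,1=1×1+0=1; T_2,2=1×0+1=1
r3: T_3,1=2×1+0=2; T_3,2=2×1+1=3; T_3,3=2×0+1=1
r4: T_4,2=3×3+2=11; T_4,3=3×1+3=6; T_4,4=3×0+1=1
Read c(4,2) = 11, c(4,3) = 6, c(4,4) = 1.

11, 6, 1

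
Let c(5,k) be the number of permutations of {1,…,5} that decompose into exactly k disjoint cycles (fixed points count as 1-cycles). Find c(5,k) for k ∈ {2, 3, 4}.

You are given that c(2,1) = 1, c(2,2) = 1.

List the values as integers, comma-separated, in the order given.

[3] T[3,1]:2*1+0=2 · T[3,2]:2*1+1=3 · T[3,3]:2*0+1=1
[4] T[4,1]:3*2+0=6 · T[4,2]:3*3+2=11 · T[4,3]:3*1+3=6 · T[4,4]:3*0+1=1
[5] T[5,2]:4*11+6=50 · T[5,3]:4*6+11=35 · T[5,4]:4*1+6=10
Read c(5,2) = 50, c(5,3) = 35, c(5,4) = 10.

50, 35, 10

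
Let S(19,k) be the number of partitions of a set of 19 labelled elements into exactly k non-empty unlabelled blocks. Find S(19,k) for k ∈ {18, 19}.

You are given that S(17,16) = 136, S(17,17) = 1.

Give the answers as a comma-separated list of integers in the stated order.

171, 1

@18  (18,17):1·17+136→153, (18,18):0·18+1→1
@19  (19,18):1·18+153→171, (19,19):0·19+1→1
Read S(19,18) = 171, S(19,19) = 1.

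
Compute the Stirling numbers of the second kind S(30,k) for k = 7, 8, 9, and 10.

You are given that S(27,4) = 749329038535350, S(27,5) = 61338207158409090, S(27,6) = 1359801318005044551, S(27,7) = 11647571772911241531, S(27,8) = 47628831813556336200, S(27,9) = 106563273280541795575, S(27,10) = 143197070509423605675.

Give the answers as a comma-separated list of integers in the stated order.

4168916722553086402080, 26383018684048108297800, 88300984248924568770870, 173373343599189364594756

row 28: T[28][5]=5·61338207158409090+749329038535350=307440364830580800  T[28][6]=6·1359801318005044551+61338207158409090=8220146115188676396  T[28][7]=7·11647571772911241531+1359801318005044551=82892803728383735268  T[28][8]=8·47628831813556336200+11647571772911241531=392678226281361931131  T[28][9]=9·106563273280541795575+47628831813556336200=1006698291338432496375  T[28][10]=10·143197070509423605675+106563273280541795575=1538533978374777852325
row 29: T[29][6]=6·8220146115188676396+307440364830580800=49628317055962639176  T[29][7]=7·82892803728383735268+8220146115188676396=588469772213874823272  T[29][8]=8·392678226281361931131+82892803728383735268=3224318613979279184316  T[29][9]=9·1006698291338432496375+392678226281361931131=9452962848327254398506  T[29][10]=10·1538533978374777852325+1006698291338432496375=16392038075086211019625
row 30: T[30][7]=7·588469772213874823272+49628317055962639176=4168916722553086402080  T[30][8]=8·3224318613979279184316+588469772213874823272=26383018684048108297800  T[30][9]=9·9452962848327254398506+3224318613979279184316=88300984248924568770870  T[30][10]=10·16392038075086211019625+9452962848327254398506=173373343599189364594756
Read S(30,7) = 4168916722553086402080, S(30,8) = 26383018684048108297800, S(30,9) = 88300984248924568770870, S(30,10) = 173373343599189364594756.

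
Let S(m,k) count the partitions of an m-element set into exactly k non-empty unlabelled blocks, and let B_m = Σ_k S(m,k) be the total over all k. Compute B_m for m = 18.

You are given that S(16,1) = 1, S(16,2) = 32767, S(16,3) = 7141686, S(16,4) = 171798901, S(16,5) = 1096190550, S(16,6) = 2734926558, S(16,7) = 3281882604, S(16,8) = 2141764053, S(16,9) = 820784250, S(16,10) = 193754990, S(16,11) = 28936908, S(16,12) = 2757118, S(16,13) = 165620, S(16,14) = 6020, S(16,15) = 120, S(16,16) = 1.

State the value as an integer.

@17  (17,1):1·1+0→1, (17,2):32767·2+1→65535, (17,3):7141686·3+32767→21457825, (17,4):171798901·4+7141686→694337290, (17,5):1096190550·5+171798901→5652751651, (17,6):2734926558·6+1096190550→17505749898, (17,7):3281882604·7+2734926558→25708104786, (17,8):2141764053·8+3281882604→20415995028, (17,9):820784250·9+2141764053→9528822303, (17,10):193754990·10+820784250→2758334150, (17,11):28936908·11+193754990→512060978, (17,12):2757118·12+28936908→62022324, (17,13):165620·13+2757118→4910178, (17,14):6020·14+165620→249900, (17,15):120·15+6020→7820, (17,16):1·16+120→136, (17,17):0·17+1→1
@18  (18,1):1·1+0→1, (18,2):65535·2+1→131071, (18,3):21457825·3+65535→64439010, (18,4):694337290·4+21457825→2798806985, (18,5):5652751651·5+694337290→28958095545, (18,6):17505749898·6+5652751651→110687251039, (18,7):25708104786·7+17505749898→197462483400, (18,8):20415995028·8+25708104786→189036065010, (18,9):9528822303·9+20415995028→106175395755, (18,10):2758334150·10+9528822303→37112163803, (18,11):512060978·11+2758334150→8391004908, (18,12):62022324·12+512060978→1256328866, (18,13):4910178·13+62022324→125854638, (18,14):249900·14+4910178→8408778, (18,15):7820·15+249900→367200, (18,16):136·16+7820→9996, (18,17):1·17+136→153, (18,18):0·18+1→1
B_18 = ΣS(18,k) = 1+131071+64439010+2798806985+28958095545+110687251039+197462483400+189036065010+106175395755+37112163803+8391004908+1256328866+125854638+8408778+367200+9996+153+1 = 682076806159

682076806159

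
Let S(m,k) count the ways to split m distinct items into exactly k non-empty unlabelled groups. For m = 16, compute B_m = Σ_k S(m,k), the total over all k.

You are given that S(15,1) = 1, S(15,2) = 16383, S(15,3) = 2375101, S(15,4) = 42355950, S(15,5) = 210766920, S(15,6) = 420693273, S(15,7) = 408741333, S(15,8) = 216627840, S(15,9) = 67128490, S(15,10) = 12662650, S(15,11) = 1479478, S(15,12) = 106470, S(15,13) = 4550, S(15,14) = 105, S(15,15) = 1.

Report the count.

@16  (16,1):1·1+0→1, (16,2):16383·2+1→32767, (16,3):2375101·3+16383→7141686, (16,4):42355950·4+2375101→171798901, (16,5):210766920·5+42355950→1096190550, (16,6):420693273·6+210766920→2734926558, (16,7):408741333·7+420693273→3281882604, (16,8):216627840·8+408741333→2141764053, (16,9):67128490·9+216627840→820784250, (16,10):12662650·10+67128490→193754990, (16,11):1479478·11+12662650→28936908, (16,12):106470·12+1479478→2757118, (16,13):4550·13+106470→165620, (16,14):105·14+4550→6020, (16,15):1·15+105→120, (16,16):0·16+1→1
B_16 = ΣS(16,k) = 1+32767+7141686+171798901+1096190550+2734926558+3281882604+2141764053+820784250+193754990+28936908+2757118+165620+6020+120+1 = 10480142147

10480142147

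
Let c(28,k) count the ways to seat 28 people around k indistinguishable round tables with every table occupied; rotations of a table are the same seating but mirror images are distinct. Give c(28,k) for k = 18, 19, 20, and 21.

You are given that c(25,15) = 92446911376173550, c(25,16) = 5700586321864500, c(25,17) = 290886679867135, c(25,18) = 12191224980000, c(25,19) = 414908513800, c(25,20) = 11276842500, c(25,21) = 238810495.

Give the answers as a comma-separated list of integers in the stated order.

row 26: T[26][16]=25·5700586321864500+92446911376173550=234961569422786050  T[26][17]=25·290886679867135+5700586321864500=12972753318542875  T[26][18]=25·12191224980000+290886679867135=595667304367135  T[26][19]=25·414908513800+12191224980000=22563937825000  T[26][20]=25·11276842500+414908513800=696829576300  T[26][21]=25·238810495+11276842500=17247104875
row 27: T[27][17]=26·12972753318542875+234961569422786050=572253155704900800  T[27][18]=26·595667304367135+12972753318542875=28460103232088385  T[27][19]=26·22563937825000+595667304367135=1182329687817135  T[27][20]=26·696829576300+22563937825000=40681506808800  T[27][21]=26·17247104875+696829576300=1145254303050
row 28: T[28][18]=27·28460103232088385+572253155704900800=1340675942971287195  T[28][19]=27·1182329687817135+28460103232088385=60383004803151030  T[28][20]=27·40681506808800+1182329687817135=2280730371654735  T[28][21]=27·1145254303050+40681506808800=71603372991150
Read c(28,18) = 1340675942971287195, c(28,19) = 60383004803151030, c(28,20) = 2280730371654735, c(28,21) = 71603372991150.

1340675942971287195, 60383004803151030, 2280730371654735, 71603372991150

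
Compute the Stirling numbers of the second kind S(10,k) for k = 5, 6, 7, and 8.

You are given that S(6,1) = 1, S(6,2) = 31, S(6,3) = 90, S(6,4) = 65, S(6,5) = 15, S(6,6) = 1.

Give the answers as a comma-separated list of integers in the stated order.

@7  (7,2):31·2+1→63, (7,3):90·3+31→301, (7,4):65·4+90→350, (7,5):15·5+65→140, (7,6):1·6+15→21, (7,7):0·7+1→1
@8  (8,3):301·3+63→966, (8,4):350·4+301→1701, (8,5):140·5+350→1050, (8,6):21·6+140→266, (8,7):1·7+21→28, (8,8):0·8+1→1
@9  (9,4):1701·4+966→7770, (9,5):1050·5+1701→6951, (9,6):266·6+1050→2646, (9,7):28·7+266→462, (9,8):1·8+28→36
@10  (10,5):6951·5+7770→42525, (10,6):2646·6+6951→22827, (10,7):462·7+2646→5880, (10,8):36·8+462→750
Read S(10,5) = 42525, S(10,6) = 22827, S(10,7) = 5880, S(10,8) = 750.

42525, 22827, 5880, 750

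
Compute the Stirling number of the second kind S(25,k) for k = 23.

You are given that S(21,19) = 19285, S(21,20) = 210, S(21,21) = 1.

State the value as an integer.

row 22: T[22][20]=20·210+19285=23485  T[22][21]=21·1+210=231  T[22][22]=22·0+1=1
row 23: T[23][21]=21·231+23485=28336  T[23][22]=22·1+231=253  T[23][23]=23·0+1=1
row 24: T[24][22]=22·253+28336=33902  T[24][23]=23·1+253=276
row 25: T[25][23]=23·276+33902=40250
Read S(25,23) = 40250.

40250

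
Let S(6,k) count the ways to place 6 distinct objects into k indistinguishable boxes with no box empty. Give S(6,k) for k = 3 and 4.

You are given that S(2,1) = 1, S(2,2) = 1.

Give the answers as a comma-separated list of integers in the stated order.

@3  (3,1):1·1+0→1, (3,2):1·2+1→3, (3,3):0·3+1→1
@4  (4,1):1·1+0→1, (4,2):3·2+1→7, (4,3):1·3+3→6, (4,4):0·4+1→1
@5  (5,2):7·2+1→15, (5,3):6·3+7→25, (5,4):1·4+6→10
@6  (6,3):25·3+15→90, (6,4):10·4+25→65
Read S(6,3) = 90, S(6,4) = 65.

90, 65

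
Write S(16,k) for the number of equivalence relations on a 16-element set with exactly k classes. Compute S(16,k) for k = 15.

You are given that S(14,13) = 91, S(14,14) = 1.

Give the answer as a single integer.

[15] T[15,14]:14*1+91=105 · T[15,15]:15*0+1=1
[16] T[16,15]:15*1+105=120
Read S(16,15) = 120.

120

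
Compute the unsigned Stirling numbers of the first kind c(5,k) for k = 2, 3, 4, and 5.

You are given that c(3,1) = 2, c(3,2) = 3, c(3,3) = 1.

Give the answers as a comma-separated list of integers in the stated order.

r4: T_4,1=3×2+0=6; T_4,2=3×3+2=11; T_4,3=3×1+3=6; T_4,4=3×0+1=1
r5: T_5,2=4×11+6=50; T_5,3=4×6+11=35; T_5,4=4×1+6=10; T_5,5=4×0+1=1
Read c(5,2) = 50, c(5,3) = 35, c(5,4) = 10, c(5,5) = 1.

50, 35, 10, 1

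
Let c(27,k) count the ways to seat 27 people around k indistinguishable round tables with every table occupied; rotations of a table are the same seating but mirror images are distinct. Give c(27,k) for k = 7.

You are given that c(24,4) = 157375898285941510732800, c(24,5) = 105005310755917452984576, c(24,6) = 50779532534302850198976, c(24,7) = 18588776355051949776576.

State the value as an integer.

393178529313073708272042624

row 25: T[25][5]=24·105005310755917452984576+157375898285941510732800=2677503356427960382362624  T[25][6]=24·50779532534302850198976+105005310755917452984576=1323714091579185857760000  T[25][7]=24·18588776355051949776576+50779532534302850198976=496910165055549644836800
row 26: T[26][6]=25·1323714091579185857760000+2677503356427960382362624=35770355645907606826362624  T[26][7]=25·496910165055549644836800+1323714091579185857760000=13746468217967926978680000
row 27: T[27][7]=26·13746468217967926978680000+35770355645907606826362624=393178529313073708272042624
Read c(27,7) = 393178529313073708272042624.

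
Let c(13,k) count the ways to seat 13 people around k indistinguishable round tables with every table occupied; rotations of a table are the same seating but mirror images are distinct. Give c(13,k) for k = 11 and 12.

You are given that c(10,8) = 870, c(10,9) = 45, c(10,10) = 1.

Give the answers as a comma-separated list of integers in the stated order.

2717, 78

r11: T_11,9=10×45+870=1320; T_11,10=10×1+45=55; T_11,11=10×0+1=1
r12: T_12,10=11×55+1320=1925; T_12,11=11×1+55=66; T_12,12=11×0+1=1
r13: T_13,11=12×66+1925=2717; T_13,12=12×1+66=78
Read c(13,11) = 2717, c(13,12) = 78.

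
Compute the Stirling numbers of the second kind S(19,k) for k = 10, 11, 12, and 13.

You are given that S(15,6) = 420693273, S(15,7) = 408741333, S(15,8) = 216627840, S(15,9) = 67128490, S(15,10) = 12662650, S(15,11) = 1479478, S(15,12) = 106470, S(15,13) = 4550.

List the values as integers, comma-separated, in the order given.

477297033785, 129413217791, 23466951300, 2892439160

r16: T_16,7=7×408741333+420693273=3281882604; T_16,8=8×216627840+408741333=2141764053; T_16,9=9×67128490+216627840=820784250; T_16,10=10×12662650+67128490=193754990; T_16,11=11×1479478+12662650=28936908; T_16,12=12×106470+1479478=2757118; T_16,13=13×4550+106470=165620
r17: T_17,8=8×2141764053+3281882604=20415995028; T_17,9=9×820784250+2141764053=9528822303; T_17,10=10×193754990+820784250=2758334150; T_17,11=11×28936908+193754990=512060978; T_17,12=12×2757118+28936908=62022324; T_17,13=13×165620+2757118=4910178
r18: T_18,9=9×9528822303+20415995028=106175395755; T_18,10=10×2758334150+9528822303=37112163803; T_18,11=11×512060978+2758334150=8391004908; T_18,12=12×62022324+512060978=1256328866; T_18,13=13×4910178+62022324=125854638
r19: T_19,10=10×37112163803+106175395755=477297033785; T_19,11=11×8391004908+37112163803=129413217791; T_19,12=12×1256328866+8391004908=23466951300; T_19,13=13×125854638+1256328866=2892439160
Read S(19,10) = 477297033785, S(19,11) = 129413217791, S(19,12) = 23466951300, S(19,13) = 2892439160.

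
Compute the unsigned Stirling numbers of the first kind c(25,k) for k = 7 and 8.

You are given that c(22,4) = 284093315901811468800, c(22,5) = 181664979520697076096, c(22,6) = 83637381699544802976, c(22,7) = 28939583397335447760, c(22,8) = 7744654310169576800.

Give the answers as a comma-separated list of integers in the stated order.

i=23: T(23,5)=284093315901811468800+22·181664979520697076096=4280722865357147142912 | T(23,6)=181664979520697076096+22·83637381699544802976=2021687376910682741568 | T(23,7)=83637381699544802976+22·28939583397335447760=720308216440924653696 | T(23,8)=28939583397335447760+22·7744654310169576800=199321978221066137360
i=24: T(24,6)=4280722865357147142912+23·2021687376910682741568=50779532534302850198976 | T(24,7)=2021687376910682741568+23·720308216440924653696=18588776355051949776576 | T(24,8)=720308216440924653696+23·199321978221066137360=5304713715525445812976
i=25: T(25,7)=50779532534302850198976+24·18588776355051949776576=496910165055549644836800 | T(25,8)=18588776355051949776576+24·5304713715525445812976=145901905527662649288000
Read c(25,7) = 496910165055549644836800, c(25,8) = 145901905527662649288000.

496910165055549644836800, 145901905527662649288000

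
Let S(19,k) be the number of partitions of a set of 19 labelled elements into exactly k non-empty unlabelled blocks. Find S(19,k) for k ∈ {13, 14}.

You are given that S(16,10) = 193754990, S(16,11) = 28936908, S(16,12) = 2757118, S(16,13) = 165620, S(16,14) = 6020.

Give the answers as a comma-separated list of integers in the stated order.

2892439160, 243577530

@17  (17,11):28936908·11+193754990→512060978, (17,12):2757118·12+28936908→62022324, (17,13):165620·13+2757118→4910178, (17,14):6020·14+165620→249900
@18  (18,12):62022324·12+512060978→1256328866, (18,13):4910178·13+62022324→125854638, (18,14):249900·14+4910178→8408778
@19  (19,13):125854638·13+1256328866→2892439160, (19,14):8408778·14+125854638→243577530
Read S(19,13) = 2892439160, S(19,14) = 243577530.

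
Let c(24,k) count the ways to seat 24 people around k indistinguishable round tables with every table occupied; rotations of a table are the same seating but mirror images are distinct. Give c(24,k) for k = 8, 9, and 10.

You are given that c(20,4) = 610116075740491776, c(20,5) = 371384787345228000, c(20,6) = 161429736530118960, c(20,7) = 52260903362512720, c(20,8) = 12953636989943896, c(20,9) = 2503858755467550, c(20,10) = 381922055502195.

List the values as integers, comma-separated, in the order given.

@21  (21,5):371384787345228000·20+610116075740491776→8037811822645051776, (21,6):161429736530118960·20+371384787345228000→3599979517947607200, (21,7):52260903362512720·20+161429736530118960→1206647803780373360, (21,8):12953636989943896·20+52260903362512720→311333643161390640, (21,9):2503858755467550·20+12953636989943896→63030812099294896, (21,10):381922055502195·20+2503858755467550→10142299865511450
@22  (22,6):3599979517947607200·21+8037811822645051776→83637381699544802976, (22,7):1206647803780373360·21+3599979517947607200→28939583397335447760, (22,8):311333643161390640·21+1206647803780373360→7744654310169576800, (22,9):63030812099294896·21+311333643161390640→1634980697246583456, (22,10):10142299865511450·21+63030812099294896→276019109275035346
@23  (23,7):28939583397335447760·22+83637381699544802976→720308216440924653696, (23,8):7744654310169576800·22+28939583397335447760→199321978221066137360, (23,9):1634980697246583456·22+7744654310169576800→43714229649594412832, (23,10):276019109275035346·22+1634980697246583456→7707401101297361068
@24  (24,8):199321978221066137360·23+720308216440924653696→5304713715525445812976, (24,9):43714229649594412832·23+199321978221066137360→1204749260161737632496, (24,10):7707401101297361068·23+43714229649594412832→220984454979433717396
Read c(24,8) = 5304713715525445812976, c(24,9) = 1204749260161737632496, c(24,10) = 220984454979433717396.

5304713715525445812976, 1204749260161737632496, 220984454979433717396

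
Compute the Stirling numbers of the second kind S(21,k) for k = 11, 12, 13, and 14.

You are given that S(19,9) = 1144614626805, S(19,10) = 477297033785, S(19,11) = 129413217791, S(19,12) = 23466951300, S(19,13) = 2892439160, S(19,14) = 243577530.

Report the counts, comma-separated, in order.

26826851689001, 6833042030178, 1204909218331, 149304004500

@20  (20,10):477297033785·10+1144614626805→5917584964655, (20,11):129413217791·11+477297033785→1900842429486, (20,12):23466951300·12+129413217791→411016633391, (20,13):2892439160·13+23466951300→61068660380, (20,14):243577530·14+2892439160→6302524580
@21  (21,11):1900842429486·11+5917584964655→26826851689001, (21,12):411016633391·12+1900842429486→6833042030178, (21,13):61068660380·13+411016633391→1204909218331, (21,14):6302524580·14+61068660380→149304004500
Read S(21,11) = 26826851689001, S(21,12) = 6833042030178, S(21,13) = 1204909218331, S(21,14) = 149304004500.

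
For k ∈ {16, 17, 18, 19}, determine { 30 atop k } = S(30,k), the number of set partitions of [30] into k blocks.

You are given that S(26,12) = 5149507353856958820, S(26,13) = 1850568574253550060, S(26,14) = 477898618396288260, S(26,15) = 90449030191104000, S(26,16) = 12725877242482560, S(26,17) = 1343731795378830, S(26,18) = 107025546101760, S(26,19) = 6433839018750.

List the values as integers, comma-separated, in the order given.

2940812098256837097720, 511605167806434372210, 68591811024147549270, 7145845579888333500

[27] T[27,13]:13*1850568574253550060+5149507353856958820=29206898819153109600 · T[27,14]:14*477898618396288260+1850568574253550060=8541149231801585700 · T[27,15]:15*90449030191104000+477898618396288260=1834634071262848260 · T[27,16]:16*12725877242482560+90449030191104000=294063066070824960 · T[27,17]:17*1343731795378830+12725877242482560=35569317763922670 · T[27,18]:18*107025546101760+1343731795378830=3270191625210510 · T[27,19]:19*6433839018750+107025546101760=229268487458010
[28] T[28,14]:14*8541149231801585700+29206898819153109600=148782988064375309400 · T[28,15]:15*1834634071262848260+8541149231801585700=36060660300744309600 · T[28,16]:16*294063066070824960+1834634071262848260=6539643128396047620 · T[28,17]:17*35569317763922670+294063066070824960=898741468057510350 · T[28,18]:18*3270191625210510+35569317763922670=94432767017711850 · T[28,19]:19*229268487458010+3270191625210510=7626292886912700
[29] T[29,15]:15*36060660300744309600+148782988064375309400=689692892575539953400 · T[29,16]:16*6539643128396047620+36060660300744309600=140694950355081071520 · T[29,17]:17*898741468057510350+6539643128396047620=21818248085373723570 · T[29,18]:18*94432767017711850+898741468057510350=2598531274376323650 · T[29,19]:19*7626292886912700+94432767017711850=239332331869053150
[30] T[30,16]:16*140694950355081071520+689692892575539953400=2940812098256837097720 · T[30,17]:17*21818248085373723570+140694950355081071520=511605167806434372210 · T[30,18]:18*2598531274376323650+21818248085373723570=68591811024147549270 · T[30,19]:19*239332331869053150+2598531274376323650=7145845579888333500
Read S(30,16) = 2940812098256837097720, S(30,17) = 511605167806434372210, S(30,18) = 68591811024147549270, S(30,19) = 7145845579888333500.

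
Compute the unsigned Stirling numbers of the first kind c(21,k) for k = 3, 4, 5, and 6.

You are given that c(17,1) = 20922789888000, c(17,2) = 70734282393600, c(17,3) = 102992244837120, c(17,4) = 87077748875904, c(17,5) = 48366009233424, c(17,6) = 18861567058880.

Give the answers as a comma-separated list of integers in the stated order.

13803759753640704000, 12870931245150988800, 8037811822645051776, 3599979517947607200

i=18: T(18,1)=0+17·20922789888000=355687428096000 | T(18,2)=20922789888000+17·70734282393600=1223405590579200 | T(18,3)=70734282393600+17·102992244837120=1821602444624640 | T(18,4)=102992244837120+17·87077748875904=1583313975727488 | T(18,5)=87077748875904+17·48366009233424=909299905844112 | T(18,6)=48366009233424+17·18861567058880=369012649234384
i=19: T(19,1)=0+18·355687428096000=6402373705728000 | T(19,2)=355687428096000+18·1223405590579200=22376988058521600 | T(19,3)=1223405590579200+18·1821602444624640=34012249593822720 | T(19,4)=1821602444624640+18·1583313975727488=30321254007719424 | T(19,5)=1583313975727488+18·909299905844112=17950712280921504 | T(19,6)=909299905844112+18·369012649234384=7551527592063024
i=20: T(20,2)=6402373705728000+19·22376988058521600=431565146817638400 | T(20,3)=22376988058521600+19·34012249593822720=668609730341153280 | T(20,4)=34012249593822720+19·30321254007719424=610116075740491776 | T(20,5)=30321254007719424+19·17950712280921504=371384787345228000 | T(20,6)=17950712280921504+19·7551527592063024=161429736530118960
i=21: T(21,3)=431565146817638400+20·668609730341153280=13803759753640704000 | T(21,4)=668609730341153280+20·610116075740491776=12870931245150988800 | T(21,5)=610116075740491776+20·371384787345228000=8037811822645051776 | T(21,6)=371384787345228000+20·161429736530118960=3599979517947607200
Read c(21,3) = 13803759753640704000, c(21,4) = 12870931245150988800, c(21,5) = 8037811822645051776, c(21,6) = 3599979517947607200.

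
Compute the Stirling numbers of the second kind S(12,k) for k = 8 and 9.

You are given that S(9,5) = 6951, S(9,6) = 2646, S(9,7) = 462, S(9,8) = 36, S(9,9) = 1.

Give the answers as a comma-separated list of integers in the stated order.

159027, 22275

r10: T_10,6=6×2646+6951=22827; T_10,7=7×462+2646=5880; T_10,8=8×36+462=750; T_10,9=9×1+36=45
r11: T_11,7=7×5880+22827=63987; T_11,8=8×750+5880=11880; T_11,9=9×45+750=1155
r12: T_12,8=8×11880+63987=159027; T_12,9=9×1155+11880=22275
Read S(12,8) = 159027, S(12,9) = 22275.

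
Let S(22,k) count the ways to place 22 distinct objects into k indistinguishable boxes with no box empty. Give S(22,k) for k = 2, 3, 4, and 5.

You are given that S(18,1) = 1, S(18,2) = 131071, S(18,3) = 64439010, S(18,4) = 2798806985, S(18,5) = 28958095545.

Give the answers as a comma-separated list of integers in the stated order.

row 19: T[19][1]=1·1+0=1  T[19][2]=2·131071+1=262143  T[19][3]=3·64439010+131071=193448101  T[19][4]=4·2798806985+64439010=11259666950  T[19][5]=5·28958095545+2798806985=147589284710
row 20: T[20][1]=1·1+0=1  T[20][2]=2·262143+1=524287  T[20][3]=3·193448101+262143=580606446  T[20][4]=4·11259666950+193448101=45232115901  T[20][5]=5·147589284710+11259666950=749206090500
row 21: T[21][1]=1·1+0=1  T[21][2]=2·524287+1=1048575  T[21][3]=3·580606446+524287=1742343625  T[21][4]=4·45232115901+580606446=181509070050  T[21][5]=5·749206090500+45232115901=3791262568401
row 22: T[22][2]=2·1048575+1=2097151  T[22][3]=3·1742343625+1048575=5228079450  T[22][4]=4·181509070050+1742343625=727778623825  T[22][5]=5·3791262568401+181509070050=19137821912055
Read S(22,2) = 2097151, S(22,3) = 5228079450, S(22,4) = 727778623825, S(22,5) = 19137821912055.

2097151, 5228079450, 727778623825, 19137821912055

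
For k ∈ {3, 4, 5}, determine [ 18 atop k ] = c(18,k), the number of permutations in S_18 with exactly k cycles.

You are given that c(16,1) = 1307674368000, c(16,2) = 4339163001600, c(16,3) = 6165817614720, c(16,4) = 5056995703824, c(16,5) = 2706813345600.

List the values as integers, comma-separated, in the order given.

@17  (17,2):4339163001600·16+1307674368000→70734282393600, (17,3):6165817614720·16+4339163001600→102992244837120, (17,4):5056995703824·16+6165817614720→87077748875904, (17,5):2706813345600·16+5056995703824→48366009233424
@18  (18,3):102992244837120·17+70734282393600→1821602444624640, (18,4):87077748875904·17+102992244837120→1583313975727488, (18,5):48366009233424·17+87077748875904→909299905844112
Read c(18,3) = 1821602444624640, c(18,4) = 1583313975727488, c(18,5) = 909299905844112.

1821602444624640, 1583313975727488, 909299905844112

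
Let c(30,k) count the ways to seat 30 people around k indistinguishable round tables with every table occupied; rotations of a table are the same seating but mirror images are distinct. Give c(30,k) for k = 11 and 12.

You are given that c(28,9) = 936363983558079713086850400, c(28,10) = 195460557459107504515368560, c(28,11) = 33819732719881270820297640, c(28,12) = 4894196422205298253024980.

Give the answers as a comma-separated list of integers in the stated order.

row 29: T[29][10]=28·195460557459107504515368560+936363983558079713086850400=6409259592413089839517170080  T[29][11]=28·33819732719881270820297640+195460557459107504515368560=1142413073615783087483702480  T[29][12]=28·4894196422205298253024980+33819732719881270820297640=170857232541629621904997080
row 30: T[30][11]=29·1142413073615783087483702480+6409259592413089839517170080=39539238727270799376544542000  T[30][12]=29·170857232541629621904997080+1142413073615783087483702480=6097272817323042122728617800
Read c(30,11) = 39539238727270799376544542000, c(30,12) = 6097272817323042122728617800.

39539238727270799376544542000, 6097272817323042122728617800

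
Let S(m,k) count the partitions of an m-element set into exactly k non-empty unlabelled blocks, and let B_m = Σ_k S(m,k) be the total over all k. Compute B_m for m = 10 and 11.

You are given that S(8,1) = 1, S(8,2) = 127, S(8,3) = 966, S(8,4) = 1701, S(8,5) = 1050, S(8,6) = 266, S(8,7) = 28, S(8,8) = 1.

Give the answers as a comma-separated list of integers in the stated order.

115975, 678570

[9] T[9,1]:1*1+0=1 · T[9,2]:2*127+1=255 · T[9,3]:3*966+127=3025 · T[9,4]:4*1701+966=7770 · T[9,5]:5*1050+1701=6951 · T[9,6]:6*266+1050=2646 · T[9,7]:7*28+266=462 · T[9,8]:8*1+28=36 · T[9,9]:9*0+1=1
[10] T[10,1]:1*1+0=1 · T[10,2]:2*255+1=511 · T[10,3]:3*3025+255=9330 · T[10,4]:4*7770+3025=34105 · T[10,5]:5*6951+7770=42525 · T[10,6]:6*2646+6951=22827 · T[10,7]:7*462+2646=5880 · T[10,8]:8*36+462=750 · T[10,9]:9*1+36=45 · T[10,10]:10*0+1=1
[11] T[11,1]:1*1+0=1 · T[11,2]:2*511+1=1023 · T[11,3]:3*9330+511=28501 · T[11,4]:4*34105+9330=145750 · T[11,5]:5*42525+34105=246730 · T[11,6]:6*22827+42525=179487 · T[11,7]:7*5880+22827=63987 · T[11,8]:8*750+5880=11880 · T[11,9]:9*45+750=1155 · T[11,10]:10*1+45=55 · T[11,11]:11*0+1=1
B_10 = ΣS(10,k) = 1+511+9330+34105+42525+22827+5880+750+45+1 = 115975
B_11 = ΣS(11,k) = 1+1023+28501+145750+246730+179487+63987+11880+1155+55+1 = 678570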